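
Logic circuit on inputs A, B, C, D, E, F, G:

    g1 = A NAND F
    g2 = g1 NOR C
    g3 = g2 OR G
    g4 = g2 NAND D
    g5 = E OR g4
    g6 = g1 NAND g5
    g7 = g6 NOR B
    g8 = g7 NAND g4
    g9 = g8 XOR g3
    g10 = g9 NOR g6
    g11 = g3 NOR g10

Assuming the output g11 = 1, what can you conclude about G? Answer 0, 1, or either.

g11 = g3 NOR g10 must be 1, so both g3 = 0 and g10 = 0.
Every assignment with g11 = 1 has G = 0; there are 32 such assignment(s).

0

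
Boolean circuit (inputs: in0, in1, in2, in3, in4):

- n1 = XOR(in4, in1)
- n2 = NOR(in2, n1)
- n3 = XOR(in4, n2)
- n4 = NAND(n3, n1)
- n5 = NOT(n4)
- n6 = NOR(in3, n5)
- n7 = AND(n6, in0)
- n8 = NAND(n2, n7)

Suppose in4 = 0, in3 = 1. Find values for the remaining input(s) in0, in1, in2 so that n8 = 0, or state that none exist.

no solution exists

With in4 = 0, in3 = 1 fixed, none of the 8 settings of in0, in1, in2 give n8 = 0.
For example, with in0=0, in1=1, in2=0:
n1 = XOR(in4, in1) = XOR(0, 1) = 1
n2 = NOR(in2, n1) = NOR(0, 1) = 0
n3 = XOR(in4, n2) = XOR(0, 0) = 0
n4 = NAND(n3, n1) = NAND(0, 1) = 1
n5 = NOT(n4) = NOT 1 = 0
n6 = NOR(in3, n5) = NOR(1, 0) = 0
n7 = AND(n6, in0) = AND(0, 0) = 0
n8 = NAND(n2, n7) = NAND(0, 0) = 1
giving n8 = 1 ≠ 0.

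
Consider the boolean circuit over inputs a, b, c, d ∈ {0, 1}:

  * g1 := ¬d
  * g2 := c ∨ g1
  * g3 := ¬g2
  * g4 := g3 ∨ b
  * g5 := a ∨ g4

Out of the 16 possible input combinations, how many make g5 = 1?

13

g5 = a ∨ g4 must be 1, so at least one of a, g4 is 1.
Enumerating the 16 input combinations, 13 give g5 = 1 and 3 give g5 = 0.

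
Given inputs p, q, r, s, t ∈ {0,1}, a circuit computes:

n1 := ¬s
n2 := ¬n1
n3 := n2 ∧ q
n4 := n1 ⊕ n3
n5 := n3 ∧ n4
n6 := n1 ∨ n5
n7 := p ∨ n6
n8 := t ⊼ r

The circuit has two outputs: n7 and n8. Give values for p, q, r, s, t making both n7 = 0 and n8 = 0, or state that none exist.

p=0 q=0 r=1 s=1 t=1

Check with p=0 q=0 r=1 s=1 t=1:
n1 = ¬s = ¬1 = 0
n2 = ¬n1 = ¬0 = 1
n3 = n2 ∧ q = 1 ∧ 0 = 0
n4 = n1 ⊕ n3 = 0 ⊕ 0 = 0
n5 = n3 ∧ n4 = 0 ∧ 0 = 0
n6 = n1 ∨ n5 = 0 ∨ 0 = 0
n7 = p ∨ n6 = 0 ∨ 0 = 0
n8 = t ⊼ r = 1 ⊼ 1 = 0
So n7 = 0 and n8 = 0.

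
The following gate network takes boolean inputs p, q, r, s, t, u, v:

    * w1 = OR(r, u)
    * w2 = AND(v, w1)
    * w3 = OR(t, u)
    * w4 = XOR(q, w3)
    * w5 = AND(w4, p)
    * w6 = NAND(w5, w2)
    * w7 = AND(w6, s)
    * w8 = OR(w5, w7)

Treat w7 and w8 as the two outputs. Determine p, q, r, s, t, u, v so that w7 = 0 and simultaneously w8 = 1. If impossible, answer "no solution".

p=1, q=0, r=1, s=0, t=1, u=1, v=1

Check with p=1, q=0, r=1, s=0, t=1, u=1, v=1:
w1 = OR(r, u) = OR(1, 1) = 1
w2 = AND(v, w1) = AND(1, 1) = 1
w3 = OR(t, u) = OR(1, 1) = 1
w4 = XOR(q, w3) = XOR(0, 1) = 1
w5 = AND(w4, p) = AND(1, 1) = 1
w6 = NAND(w5, w2) = NAND(1, 1) = 0
w7 = AND(w6, s) = AND(0, 0) = 0
w8 = OR(w5, w7) = OR(1, 0) = 1
So w7 = 0 and w8 = 1.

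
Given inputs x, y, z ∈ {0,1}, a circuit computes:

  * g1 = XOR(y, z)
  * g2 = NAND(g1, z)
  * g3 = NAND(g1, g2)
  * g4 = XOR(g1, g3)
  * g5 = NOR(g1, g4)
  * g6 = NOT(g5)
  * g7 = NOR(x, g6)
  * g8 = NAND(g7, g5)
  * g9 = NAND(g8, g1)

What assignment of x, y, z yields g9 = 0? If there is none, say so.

g9 = NAND(g8, g1) must be 0, so both g8 = 1 and g1 = 1.
Check with x=1 y=1 z=0:
g1 = XOR(y, z) = XOR(1, 0) = 1
g2 = NAND(g1, z) = NAND(1, 0) = 1
g3 = NAND(g1, g2) = NAND(1, 1) = 0
g4 = XOR(g1, g3) = XOR(1, 0) = 1
g5 = NOR(g1, g4) = NOR(1, 1) = 0
g6 = NOT(g5) = NOT 0 = 1
g7 = NOR(x, g6) = NOR(1, 1) = 0
g8 = NAND(g7, g5) = NAND(0, 0) = 1
g9 = NAND(g8, g1) = NAND(1, 1) = 0
So g9 = 0 as required.

x=1 y=1 z=0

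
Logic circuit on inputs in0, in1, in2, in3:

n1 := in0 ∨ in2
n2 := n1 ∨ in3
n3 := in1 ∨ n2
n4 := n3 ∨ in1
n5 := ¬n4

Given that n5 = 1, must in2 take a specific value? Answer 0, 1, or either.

0

n5 = ¬n4 must be 1, so n4 = 0.
Every assignment with n5 = 1 has in2 = 0; there are 1 such assignment(s).
  in0=0, in1=0, in2=0, in3=0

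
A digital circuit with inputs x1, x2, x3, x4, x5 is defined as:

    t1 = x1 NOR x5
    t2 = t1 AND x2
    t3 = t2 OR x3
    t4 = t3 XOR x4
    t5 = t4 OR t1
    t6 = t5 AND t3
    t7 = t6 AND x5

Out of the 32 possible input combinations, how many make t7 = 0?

t7 = t6 AND x5 must be 0, so at least one of t6, x5 is 0.
Enumerating the 32 input combinations, 28 give t7 = 0 and 4 give t7 = 1.

28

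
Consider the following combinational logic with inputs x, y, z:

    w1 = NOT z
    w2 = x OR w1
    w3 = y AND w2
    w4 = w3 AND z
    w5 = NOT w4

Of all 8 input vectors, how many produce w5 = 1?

w5 = NOT w4 must be 1, so w4 = 0.
Enumerating the 8 input combinations, 7 give w5 = 1 and 1 give w5 = 0.

7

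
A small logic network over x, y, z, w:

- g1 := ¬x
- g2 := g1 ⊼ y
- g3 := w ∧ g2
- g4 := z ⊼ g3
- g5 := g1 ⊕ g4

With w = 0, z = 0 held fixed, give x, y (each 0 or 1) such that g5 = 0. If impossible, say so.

x=0 y=1

g5 = g1 ⊕ g4 must be 0, so g1 and g4 are equal.
Check with w = 0, z = 0 and x=0, y=1:
g1 = ¬x = ¬0 = 1
g2 = g1 ⊼ y = 1 ⊼ 1 = 0
g3 = w ∧ g2 = 0 ∧ 0 = 0
g4 = z ⊼ g3 = 0 ⊼ 0 = 1
g5 = g1 ⊕ g4 = 1 ⊕ 1 = 0
So g5 = 0.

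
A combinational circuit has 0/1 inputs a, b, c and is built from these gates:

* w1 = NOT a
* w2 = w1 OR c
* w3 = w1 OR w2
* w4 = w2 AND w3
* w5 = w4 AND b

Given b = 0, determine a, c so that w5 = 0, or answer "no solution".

w5 = w4 AND b must be 0, so at least one of w4, b is 0.
Check with b = 0 and a=1, c=1:
w1 = NOT a = NOT 1 = 0
w2 = w1 OR c = 0 OR 1 = 1
w3 = w1 OR w2 = 0 OR 1 = 1
w4 = w2 AND w3 = 1 AND 1 = 1
w5 = w4 AND b = 1 AND 0 = 0
So w5 = 0.

a=1, c=1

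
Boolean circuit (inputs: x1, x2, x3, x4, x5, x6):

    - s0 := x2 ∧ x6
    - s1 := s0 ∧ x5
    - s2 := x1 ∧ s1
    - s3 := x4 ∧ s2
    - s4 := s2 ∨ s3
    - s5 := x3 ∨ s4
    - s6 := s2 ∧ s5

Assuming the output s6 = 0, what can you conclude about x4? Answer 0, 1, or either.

Both values of x4 occur among assignments with s6 = 0:
  x4=0: x1=0, x2=0, x3=0, x4=0, x5=0, x6=0
  x4=1: x1=0, x2=0, x3=0, x4=1, x5=0, x6=0

either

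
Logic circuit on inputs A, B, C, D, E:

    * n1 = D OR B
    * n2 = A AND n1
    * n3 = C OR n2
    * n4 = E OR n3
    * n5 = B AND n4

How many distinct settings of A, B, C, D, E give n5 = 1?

14

n5 = B AND n4 must be 1, so both B = 1 and n4 = 1.
n4 = E OR n3 must be 1, so at least one of E, n3 is 1.
Enumerating the 32 input combinations, 14 give n5 = 1 and 18 give n5 = 0.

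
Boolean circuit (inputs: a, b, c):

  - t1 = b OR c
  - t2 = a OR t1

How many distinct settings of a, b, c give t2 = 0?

t2 = a OR t1 must be 0, so both a = 0 and t1 = 0.
t1 = b OR c must be 0, so both b = 0 and c = 0.
Satisfying assignments:
  a=0, b=0, c=0

1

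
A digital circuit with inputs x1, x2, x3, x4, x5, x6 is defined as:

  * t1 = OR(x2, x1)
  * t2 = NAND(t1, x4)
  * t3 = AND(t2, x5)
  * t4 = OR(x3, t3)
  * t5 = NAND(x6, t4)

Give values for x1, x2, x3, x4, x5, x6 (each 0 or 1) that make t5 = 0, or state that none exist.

t5 = NAND(x6, t4) must be 0, so both x6 = 1 and t4 = 1.
t4 = OR(x3, t3) must be 1, so at least one of x3, t3 is 1.
Check with x1=0, x2=1, x3=0, x4=0, x5=1, x6=1:
t1 = OR(x2, x1) = OR(1, 0) = 1
t2 = NAND(t1, x4) = NAND(1, 0) = 1
t3 = AND(t2, x5) = AND(1, 1) = 1
t4 = OR(x3, t3) = OR(0, 1) = 1
t5 = NAND(x6, t4) = NAND(1, 1) = 0
So t5 = 0 as required.

x1=0, x2=1, x3=0, x4=0, x5=1, x6=1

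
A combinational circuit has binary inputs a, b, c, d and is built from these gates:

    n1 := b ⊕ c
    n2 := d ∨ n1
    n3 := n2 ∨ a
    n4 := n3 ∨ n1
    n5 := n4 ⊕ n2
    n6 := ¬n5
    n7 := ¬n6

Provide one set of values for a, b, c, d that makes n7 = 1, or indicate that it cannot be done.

Check with a=1, b=1, c=1, d=0:
n1 = b ⊕ c = 1 ⊕ 1 = 0
n2 = d ∨ n1 = 0 ∨ 0 = 0
n3 = n2 ∨ a = 0 ∨ 1 = 1
n4 = n3 ∨ n1 = 1 ∨ 0 = 1
n5 = n4 ⊕ n2 = 1 ⊕ 0 = 1
n6 = ¬n5 = ¬1 = 0
n7 = ¬n6 = ¬0 = 1
So n7 = 1 as required.

a=1, b=1, c=1, d=0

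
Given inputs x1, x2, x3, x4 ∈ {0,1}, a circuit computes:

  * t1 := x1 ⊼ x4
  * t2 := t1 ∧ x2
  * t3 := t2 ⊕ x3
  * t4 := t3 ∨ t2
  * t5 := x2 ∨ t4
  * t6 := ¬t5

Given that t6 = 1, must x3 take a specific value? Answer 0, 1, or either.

t6 = ¬t5 must be 1, so t5 = 0.
Every assignment with t6 = 1 has x3 = 0; there are 4 such assignment(s).
  x1=0, x2=0, x3=0, x4=0
  x1=0, x2=0, x3=0, x4=1
  x1=1, x2=0, x3=0, x4=0
  x1=1, x2=0, x3=0, x4=1

0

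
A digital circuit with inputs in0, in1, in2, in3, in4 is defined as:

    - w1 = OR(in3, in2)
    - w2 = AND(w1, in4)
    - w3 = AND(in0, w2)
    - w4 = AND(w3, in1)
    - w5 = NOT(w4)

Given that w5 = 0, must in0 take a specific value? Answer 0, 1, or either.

w5 = NOT(w4) must be 0, so w4 = 1.
w4 = AND(w3, in1) must be 1, so both w3 = 1 and in1 = 1.
w3 = AND(in0, w2) must be 1, so both in0 = 1 and w2 = 1.
Every assignment with w5 = 0 has in0 = 1; there are 3 such assignment(s).
  in0=1, in1=1, in2=0, in3=1, in4=1
  in0=1, in1=1, in2=1, in3=0, in4=1
  in0=1, in1=1, in2=1, in3=1, in4=1

1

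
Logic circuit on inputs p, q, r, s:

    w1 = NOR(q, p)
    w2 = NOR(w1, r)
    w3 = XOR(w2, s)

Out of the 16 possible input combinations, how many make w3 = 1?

w3 = XOR(w2, s) must be 1, so w2 and s differ.
Enumerating the 16 input combinations, 8 give w3 = 1 and 8 give w3 = 0.

8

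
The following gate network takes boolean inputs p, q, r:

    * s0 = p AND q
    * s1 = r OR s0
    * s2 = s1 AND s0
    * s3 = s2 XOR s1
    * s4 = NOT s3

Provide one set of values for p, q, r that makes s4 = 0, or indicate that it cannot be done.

p=0, q=1, r=1

s4 = NOT s3 must be 0, so s3 = 1.
s3 = s2 XOR s1 must be 1, so s2 and s1 differ.
Check with p=0, q=1, r=1:
s0 = p AND q = 0 AND 1 = 0
s1 = r OR s0 = 1 OR 0 = 1
s2 = s1 AND s0 = 1 AND 0 = 0
s3 = s2 XOR s1 = 0 XOR 1 = 1
s4 = NOT s3 = NOT 1 = 0
So s4 = 0 as required.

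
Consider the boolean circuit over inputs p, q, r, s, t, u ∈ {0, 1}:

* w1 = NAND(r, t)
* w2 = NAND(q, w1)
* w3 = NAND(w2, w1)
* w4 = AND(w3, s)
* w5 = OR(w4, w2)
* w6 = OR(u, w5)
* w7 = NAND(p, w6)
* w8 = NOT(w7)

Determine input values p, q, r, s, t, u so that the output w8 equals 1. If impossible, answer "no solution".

w8 = NOT(w7) must be 1, so w7 = 0.
w7 = NAND(p, w6) must be 0, so both p = 1 and w6 = 1.
w6 = OR(u, w5) must be 1, so at least one of u, w5 is 1.
Check with p=1 q=1 r=1 s=0 t=0 u=1:
w1 = NAND(r, t) = NAND(1, 0) = 1
w2 = NAND(q, w1) = NAND(1, 1) = 0
w3 = NAND(w2, w1) = NAND(0, 1) = 1
w4 = AND(w3, s) = AND(1, 0) = 0
w5 = OR(w4, w2) = OR(0, 0) = 0
w6 = OR(u, w5) = OR(1, 0) = 1
w7 = NAND(p, w6) = NAND(1, 1) = 0
w8 = NOT(w7) = NOT 0 = 1
So w8 = 1 as required.

p=1 q=1 r=1 s=0 t=0 u=1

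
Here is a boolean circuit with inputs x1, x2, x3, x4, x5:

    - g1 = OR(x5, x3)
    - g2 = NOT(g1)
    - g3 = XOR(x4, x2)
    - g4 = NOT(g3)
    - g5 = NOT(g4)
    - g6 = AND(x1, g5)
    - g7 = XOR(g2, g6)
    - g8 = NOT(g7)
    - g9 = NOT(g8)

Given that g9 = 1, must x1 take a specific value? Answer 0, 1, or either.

Both values of x1 occur among assignments with g9 = 1:
  x1=0: x1=0, x2=0, x3=0, x4=0, x5=0
  x1=1: x1=1, x2=0, x3=0, x4=0, x5=0

either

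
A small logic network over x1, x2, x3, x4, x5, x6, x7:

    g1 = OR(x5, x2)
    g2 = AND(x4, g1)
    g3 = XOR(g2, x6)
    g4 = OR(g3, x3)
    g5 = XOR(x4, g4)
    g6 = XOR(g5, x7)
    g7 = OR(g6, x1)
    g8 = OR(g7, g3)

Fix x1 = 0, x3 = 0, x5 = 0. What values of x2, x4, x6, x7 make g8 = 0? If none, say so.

Check with x1 = 0, x3 = 0, x5 = 0 and x2=1, x4=0, x6=0, x7=0:
g1 = OR(x5, x2) = OR(0, 1) = 1
g2 = AND(x4, g1) = AND(0, 1) = 0
g3 = XOR(g2, x6) = XOR(0, 0) = 0
g4 = OR(g3, x3) = OR(0, 0) = 0
g5 = XOR(x4, g4) = XOR(0, 0) = 0
g6 = XOR(g5, x7) = XOR(0, 0) = 0
g7 = OR(g6, x1) = OR(0, 0) = 0
g8 = OR(g7, g3) = OR(0, 0) = 0
So g8 = 0.

x2=1, x4=0, x6=0, x7=0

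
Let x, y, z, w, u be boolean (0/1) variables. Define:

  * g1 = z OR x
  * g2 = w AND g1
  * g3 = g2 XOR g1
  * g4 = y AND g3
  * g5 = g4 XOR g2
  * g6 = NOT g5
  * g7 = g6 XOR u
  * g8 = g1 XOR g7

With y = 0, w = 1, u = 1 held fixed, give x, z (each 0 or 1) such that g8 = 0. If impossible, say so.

x=1 z=1

g8 = g1 XOR g7 must be 0, so g1 and g7 are equal.
Check with y = 0, w = 1, u = 1 and x=1, z=1:
g1 = z OR x = 1 OR 1 = 1
g2 = w AND g1 = 1 AND 1 = 1
g3 = g2 XOR g1 = 1 XOR 1 = 0
g4 = y AND g3 = 0 AND 0 = 0
g5 = g4 XOR g2 = 0 XOR 1 = 1
g6 = NOT g5 = NOT 1 = 0
g7 = g6 XOR u = 0 XOR 1 = 1
g8 = g1 XOR g7 = 1 XOR 1 = 0
So g8 = 0.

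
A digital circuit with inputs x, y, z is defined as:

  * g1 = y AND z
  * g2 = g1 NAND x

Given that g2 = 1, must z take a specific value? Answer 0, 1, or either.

either

Both values of z occur among assignments with g2 = 1:
  z=0: x=0, y=0, z=0
  z=1: x=0, y=0, z=1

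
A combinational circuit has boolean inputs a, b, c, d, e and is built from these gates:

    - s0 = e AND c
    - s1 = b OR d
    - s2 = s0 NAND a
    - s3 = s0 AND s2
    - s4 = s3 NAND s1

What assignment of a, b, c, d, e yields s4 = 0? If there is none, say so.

a=0, b=0, c=1, d=1, e=1

s4 = s3 NAND s1 must be 0, so both s3 = 1 and s1 = 1.
Check with a=0, b=0, c=1, d=1, e=1:
s0 = e AND c = 1 AND 1 = 1
s1 = b OR d = 0 OR 1 = 1
s2 = s0 NAND a = 1 NAND 0 = 1
s3 = s0 AND s2 = 1 AND 1 = 1
s4 = s3 NAND s1 = 1 NAND 1 = 0
So s4 = 0 as required.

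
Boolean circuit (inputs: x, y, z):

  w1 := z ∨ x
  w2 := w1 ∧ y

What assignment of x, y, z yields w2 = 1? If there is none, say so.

x=0, y=1, z=1

w2 = w1 ∧ y must be 1, so both w1 = 1 and y = 1.
w1 = z ∨ x must be 1, so at least one of z, x is 1.
Check with x=0, y=1, z=1:
w1 = z ∨ x = 1 ∨ 0 = 1
w2 = w1 ∧ y = 1 ∧ 1 = 1
So w2 = 1 as required.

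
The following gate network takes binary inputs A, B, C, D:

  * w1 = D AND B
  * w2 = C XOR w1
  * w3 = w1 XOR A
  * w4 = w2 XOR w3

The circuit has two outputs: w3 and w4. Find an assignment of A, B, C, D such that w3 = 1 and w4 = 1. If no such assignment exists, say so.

Check with A=1, B=1, C=0, D=0:
w1 = D AND B = 0 AND 1 = 0
w2 = C XOR w1 = 0 XOR 0 = 0
w3 = w1 XOR A = 0 XOR 1 = 1
w4 = w2 XOR w3 = 0 XOR 1 = 1
So w3 = 1 and w4 = 1.

A=1, B=1, C=0, D=0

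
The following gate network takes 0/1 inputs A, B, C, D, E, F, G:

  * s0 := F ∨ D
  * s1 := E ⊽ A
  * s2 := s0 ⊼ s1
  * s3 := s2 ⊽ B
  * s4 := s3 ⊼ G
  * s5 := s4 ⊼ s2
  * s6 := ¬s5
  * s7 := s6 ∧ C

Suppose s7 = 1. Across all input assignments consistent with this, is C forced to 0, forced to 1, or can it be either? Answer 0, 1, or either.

s7 = s6 ∧ C must be 1, so both s6 = 1 and C = 1.
Every assignment with s7 = 1 has C = 1; there are 52 such assignment(s).

1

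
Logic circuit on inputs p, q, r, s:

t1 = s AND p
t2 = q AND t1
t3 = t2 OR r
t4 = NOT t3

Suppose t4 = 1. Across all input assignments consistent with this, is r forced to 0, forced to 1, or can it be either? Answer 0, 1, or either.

0

t4 = NOT t3 must be 1, so t3 = 0.
Every assignment with t4 = 1 has r = 0; there are 7 such assignment(s).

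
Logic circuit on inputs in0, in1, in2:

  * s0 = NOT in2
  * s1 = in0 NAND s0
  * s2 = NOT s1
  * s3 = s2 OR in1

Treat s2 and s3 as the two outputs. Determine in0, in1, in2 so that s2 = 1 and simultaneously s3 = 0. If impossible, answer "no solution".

no solution exists

Across all 8 input combinations, none give both s2 = 1 and s3 = 0.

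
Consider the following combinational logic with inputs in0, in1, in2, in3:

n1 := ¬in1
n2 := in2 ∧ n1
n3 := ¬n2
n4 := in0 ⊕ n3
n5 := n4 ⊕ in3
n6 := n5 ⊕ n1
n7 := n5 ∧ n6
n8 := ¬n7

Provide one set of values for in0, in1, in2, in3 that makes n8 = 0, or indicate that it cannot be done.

in0=1 in1=1 in2=0 in3=1

n8 = ¬n7 must be 0, so n7 = 1.
Check with in0=1 in1=1 in2=0 in3=1:
n1 = ¬in1 = ¬1 = 0
n2 = in2 ∧ n1 = 0 ∧ 0 = 0
n3 = ¬n2 = ¬0 = 1
n4 = in0 ⊕ n3 = 1 ⊕ 1 = 0
n5 = n4 ⊕ in3 = 0 ⊕ 1 = 1
n6 = n5 ⊕ n1 = 1 ⊕ 0 = 1
n7 = n5 ∧ n6 = 1 ∧ 1 = 1
n8 = ¬n7 = ¬1 = 0
So n8 = 0 as required.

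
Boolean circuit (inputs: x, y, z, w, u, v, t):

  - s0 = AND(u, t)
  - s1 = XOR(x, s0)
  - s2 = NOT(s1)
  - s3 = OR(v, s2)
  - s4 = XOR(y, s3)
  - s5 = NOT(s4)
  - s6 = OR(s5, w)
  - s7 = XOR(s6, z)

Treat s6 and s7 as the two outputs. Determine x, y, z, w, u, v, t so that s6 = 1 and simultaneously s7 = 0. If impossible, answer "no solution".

x=0, y=1, z=1, w=0, u=1, v=1, t=1

Check with x=0, y=1, z=1, w=0, u=1, v=1, t=1:
s0 = AND(u, t) = AND(1, 1) = 1
s1 = XOR(x, s0) = XOR(0, 1) = 1
s2 = NOT(s1) = NOT 1 = 0
s3 = OR(v, s2) = OR(1, 0) = 1
s4 = XOR(y, s3) = XOR(1, 1) = 0
s5 = NOT(s4) = NOT 0 = 1
s6 = OR(s5, w) = OR(1, 0) = 1
s7 = XOR(s6, z) = XOR(1, 1) = 0
So s6 = 1 and s7 = 0.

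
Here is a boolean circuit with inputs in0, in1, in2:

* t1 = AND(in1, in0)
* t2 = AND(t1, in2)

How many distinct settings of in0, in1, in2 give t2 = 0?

t2 = AND(t1, in2) must be 0, so at least one of t1, in2 is 0.
Enumerating the 8 input combinations, 7 give t2 = 0 and 1 give t2 = 1.

7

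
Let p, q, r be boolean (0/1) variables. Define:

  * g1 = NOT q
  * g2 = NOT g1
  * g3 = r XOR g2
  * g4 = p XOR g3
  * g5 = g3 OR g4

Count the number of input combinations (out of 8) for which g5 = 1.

6

g5 = g3 OR g4 must be 1, so at least one of g3, g4 is 1.
Satisfying assignments:
  p=0, q=0, r=1
  p=0, q=1, r=0
  p=1, q=0, r=0
  p=1, q=0, r=1
  p=1, q=1, r=0
  p=1, q=1, r=1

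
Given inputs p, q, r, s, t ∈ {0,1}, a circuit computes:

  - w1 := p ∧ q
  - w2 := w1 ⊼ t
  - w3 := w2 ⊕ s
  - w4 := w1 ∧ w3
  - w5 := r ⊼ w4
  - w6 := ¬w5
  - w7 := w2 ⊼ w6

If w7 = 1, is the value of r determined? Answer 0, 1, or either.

Both values of r occur among assignments with w7 = 1:
  r=0: p=0, q=0, r=0, s=0, t=0
  r=1: p=0, q=0, r=1, s=0, t=0

either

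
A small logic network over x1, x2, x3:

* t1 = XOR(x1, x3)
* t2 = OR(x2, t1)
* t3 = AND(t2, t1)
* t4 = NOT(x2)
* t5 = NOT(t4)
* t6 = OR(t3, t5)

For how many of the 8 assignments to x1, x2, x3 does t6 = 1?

6

t6 = OR(t3, t5) must be 1, so at least one of t3, t5 is 1.
Enumerating the 8 input combinations, 6 give t6 = 1 and 2 give t6 = 0.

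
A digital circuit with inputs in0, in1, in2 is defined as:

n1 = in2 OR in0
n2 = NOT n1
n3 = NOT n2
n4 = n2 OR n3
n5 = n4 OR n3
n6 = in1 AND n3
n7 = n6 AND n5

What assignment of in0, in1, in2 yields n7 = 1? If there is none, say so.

in0=0 in1=1 in2=1

n7 = n6 AND n5 must be 1, so both n6 = 1 and n5 = 1.
Check with in0=0 in1=1 in2=1:
n1 = in2 OR in0 = 1 OR 0 = 1
n2 = NOT n1 = NOT 1 = 0
n3 = NOT n2 = NOT 0 = 1
n4 = n2 OR n3 = 0 OR 1 = 1
n5 = n4 OR n3 = 1 OR 1 = 1
n6 = in1 AND n3 = 1 AND 1 = 1
n7 = n6 AND n5 = 1 AND 1 = 1
So n7 = 1 as required.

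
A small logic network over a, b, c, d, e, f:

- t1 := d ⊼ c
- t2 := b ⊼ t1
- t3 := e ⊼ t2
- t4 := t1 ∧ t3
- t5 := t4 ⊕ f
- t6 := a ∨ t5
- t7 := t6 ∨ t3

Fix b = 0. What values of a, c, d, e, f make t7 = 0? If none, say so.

a=0, c=0, d=0, e=1, f=0

Check with b = 0 and a=0, c=0, d=0, e=1, f=0:
t1 = d ⊼ c = 0 ⊼ 0 = 1
t2 = b ⊼ t1 = 0 ⊼ 1 = 1
t3 = e ⊼ t2 = 1 ⊼ 1 = 0
t4 = t1 ∧ t3 = 1 ∧ 0 = 0
t5 = t4 ⊕ f = 0 ⊕ 0 = 0
t6 = a ∨ t5 = 0 ∨ 0 = 0
t7 = t6 ∨ t3 = 0 ∨ 0 = 0
So t7 = 0.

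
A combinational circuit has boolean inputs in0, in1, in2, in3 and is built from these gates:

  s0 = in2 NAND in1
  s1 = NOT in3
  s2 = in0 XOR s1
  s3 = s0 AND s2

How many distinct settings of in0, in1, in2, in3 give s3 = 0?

s3 = s0 AND s2 must be 0, so at least one of s0, s2 is 0.
Enumerating the 16 input combinations, 10 give s3 = 0 and 6 give s3 = 1.

10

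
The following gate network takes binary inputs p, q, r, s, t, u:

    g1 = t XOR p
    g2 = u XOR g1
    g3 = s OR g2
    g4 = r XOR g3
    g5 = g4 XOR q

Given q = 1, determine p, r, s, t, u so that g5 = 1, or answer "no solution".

p=1 r=1 s=0 t=0 u=0

Check with q = 1 and p=1, r=1, s=0, t=0, u=0:
g1 = t XOR p = 0 XOR 1 = 1
g2 = u XOR g1 = 0 XOR 1 = 1
g3 = s OR g2 = 0 OR 1 = 1
g4 = r XOR g3 = 1 XOR 1 = 0
g5 = g4 XOR q = 0 XOR 1 = 1
So g5 = 1.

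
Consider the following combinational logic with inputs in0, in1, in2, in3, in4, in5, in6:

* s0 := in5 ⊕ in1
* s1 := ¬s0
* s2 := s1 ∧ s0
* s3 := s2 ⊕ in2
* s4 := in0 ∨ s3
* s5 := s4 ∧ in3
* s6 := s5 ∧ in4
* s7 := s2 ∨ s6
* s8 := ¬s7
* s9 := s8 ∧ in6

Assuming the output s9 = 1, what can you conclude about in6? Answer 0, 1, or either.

s9 = s8 ∧ in6 must be 1, so both s8 = 1 and in6 = 1.
s8 = ¬s7 must be 1, so s7 = 0.
s7 = s2 ∨ s6 must be 0, so both s2 = 0 and s6 = 0.
Every assignment with s9 = 1 has in6 = 1; there are 52 such assignment(s).

1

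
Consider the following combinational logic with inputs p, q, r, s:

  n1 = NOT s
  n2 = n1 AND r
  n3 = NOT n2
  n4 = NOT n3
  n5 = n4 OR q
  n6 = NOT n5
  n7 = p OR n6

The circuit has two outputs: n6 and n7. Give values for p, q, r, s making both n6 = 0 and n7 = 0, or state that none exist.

p=0, q=1, r=0, s=1

Check with p=0, q=1, r=0, s=1:
n1 = NOT s = NOT 1 = 0
n2 = n1 AND r = 0 AND 0 = 0
n3 = NOT n2 = NOT 0 = 1
n4 = NOT n3 = NOT 1 = 0
n5 = n4 OR q = 0 OR 1 = 1
n6 = NOT n5 = NOT 1 = 0
n7 = p OR n6 = 0 OR 0 = 0
So n6 = 0 and n7 = 0.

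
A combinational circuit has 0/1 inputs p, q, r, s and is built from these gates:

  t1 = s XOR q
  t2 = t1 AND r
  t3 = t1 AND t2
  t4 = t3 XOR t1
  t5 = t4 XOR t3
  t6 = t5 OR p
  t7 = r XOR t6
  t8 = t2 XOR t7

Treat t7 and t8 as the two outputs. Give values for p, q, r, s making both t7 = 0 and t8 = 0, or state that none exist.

Check with p=0, q=0, r=0, s=0:
t1 = s XOR q = 0 XOR 0 = 0
t2 = t1 AND r = 0 AND 0 = 0
t3 = t1 AND t2 = 0 AND 0 = 0
t4 = t3 XOR t1 = 0 XOR 0 = 0
t5 = t4 XOR t3 = 0 XOR 0 = 0
t6 = t5 OR p = 0 OR 0 = 0
t7 = r XOR t6 = 0 XOR 0 = 0
t8 = t2 XOR t7 = 0 XOR 0 = 0
So t7 = 0 and t8 = 0.

p=0, q=0, r=0, s=0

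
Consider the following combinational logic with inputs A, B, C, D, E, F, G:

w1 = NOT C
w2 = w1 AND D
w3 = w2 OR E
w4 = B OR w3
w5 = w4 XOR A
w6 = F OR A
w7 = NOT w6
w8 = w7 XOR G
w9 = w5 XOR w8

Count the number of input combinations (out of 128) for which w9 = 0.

64

w9 = w5 XOR w8 must be 0, so w5 and w8 are equal.
Enumerating the 128 input combinations, 64 give w9 = 0 and 64 give w9 = 1.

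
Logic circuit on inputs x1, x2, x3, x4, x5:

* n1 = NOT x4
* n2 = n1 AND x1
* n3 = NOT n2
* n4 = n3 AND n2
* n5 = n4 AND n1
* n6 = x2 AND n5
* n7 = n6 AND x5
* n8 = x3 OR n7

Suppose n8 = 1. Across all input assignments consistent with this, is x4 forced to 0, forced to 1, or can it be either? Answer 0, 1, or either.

either

Both values of x4 occur among assignments with n8 = 1:
  x4=0: x1=0, x2=0, x3=1, x4=0, x5=0
  x4=1: x1=0, x2=0, x3=1, x4=1, x5=0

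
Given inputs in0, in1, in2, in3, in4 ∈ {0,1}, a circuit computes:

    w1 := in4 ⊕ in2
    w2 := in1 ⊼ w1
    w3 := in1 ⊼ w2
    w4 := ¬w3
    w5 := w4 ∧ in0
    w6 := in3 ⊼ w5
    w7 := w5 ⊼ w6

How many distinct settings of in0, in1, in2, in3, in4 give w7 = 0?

w7 = w5 ⊼ w6 must be 0, so both w5 = 1 and w6 = 1.
w5 = w4 ∧ in0 must be 1, so both w4 = 1 and in0 = 1.
Enumerating the 32 input combinations, 2 give w7 = 0 and 30 give w7 = 1.

2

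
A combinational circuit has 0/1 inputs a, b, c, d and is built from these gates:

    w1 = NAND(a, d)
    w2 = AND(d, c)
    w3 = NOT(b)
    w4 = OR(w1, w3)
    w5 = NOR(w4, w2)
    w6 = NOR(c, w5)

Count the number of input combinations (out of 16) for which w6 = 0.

9

w6 = NOR(c, w5) must be 0, so at least one of c, w5 is 1.
Enumerating the 16 input combinations, 9 give w6 = 0 and 7 give w6 = 1.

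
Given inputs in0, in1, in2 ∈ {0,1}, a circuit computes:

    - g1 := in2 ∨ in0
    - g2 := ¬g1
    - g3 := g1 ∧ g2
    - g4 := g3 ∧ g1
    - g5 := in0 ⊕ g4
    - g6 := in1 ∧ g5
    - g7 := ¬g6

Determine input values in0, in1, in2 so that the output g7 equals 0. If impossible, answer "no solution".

in0=1, in1=1, in2=0

g7 = ¬g6 must be 0, so g6 = 1.
g6 = in1 ∧ g5 must be 1, so both in1 = 1 and g5 = 1.
g5 = in0 ⊕ g4 must be 1, so in0 and g4 differ.
Check with in0=1, in1=1, in2=0:
g1 = in2 ∨ in0 = 0 ∨ 1 = 1
g2 = ¬g1 = ¬1 = 0
g3 = g1 ∧ g2 = 1 ∧ 0 = 0
g4 = g3 ∧ g1 = 0 ∧ 1 = 0
g5 = in0 ⊕ g4 = 1 ⊕ 0 = 1
g6 = in1 ∧ g5 = 1 ∧ 1 = 1
g7 = ¬g6 = ¬1 = 0
So g7 = 0 as required.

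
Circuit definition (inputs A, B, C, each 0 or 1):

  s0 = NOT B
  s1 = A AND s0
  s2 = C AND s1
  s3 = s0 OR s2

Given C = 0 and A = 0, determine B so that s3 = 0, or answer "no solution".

B=1

s3 = s0 OR s2 must be 0, so both s0 = 0 and s2 = 0.
Check with C = 0 and A = 0 and B=1:
s0 = NOT B = NOT 1 = 0
s1 = A AND s0 = 0 AND 0 = 0
s2 = C AND s1 = 0 AND 0 = 0
s3 = s0 OR s2 = 0 OR 0 = 0
So s3 = 0.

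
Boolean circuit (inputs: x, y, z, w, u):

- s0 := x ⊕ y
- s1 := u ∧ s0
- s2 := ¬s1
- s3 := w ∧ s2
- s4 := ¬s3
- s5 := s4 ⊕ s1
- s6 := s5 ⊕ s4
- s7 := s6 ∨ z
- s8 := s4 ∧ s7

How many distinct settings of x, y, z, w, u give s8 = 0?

18

s8 = s4 ∧ s7 must be 0, so at least one of s4, s7 is 0.
Enumerating the 32 input combinations, 18 give s8 = 0 and 14 give s8 = 1.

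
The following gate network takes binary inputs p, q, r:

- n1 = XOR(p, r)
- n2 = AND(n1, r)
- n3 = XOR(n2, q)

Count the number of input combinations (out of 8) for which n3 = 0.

n3 = XOR(n2, q) must be 0, so n2 and q are equal.
Satisfying assignments:
  p=0, q=0, r=0
  p=0, q=1, r=1
  p=1, q=0, r=0
  p=1, q=0, r=1

4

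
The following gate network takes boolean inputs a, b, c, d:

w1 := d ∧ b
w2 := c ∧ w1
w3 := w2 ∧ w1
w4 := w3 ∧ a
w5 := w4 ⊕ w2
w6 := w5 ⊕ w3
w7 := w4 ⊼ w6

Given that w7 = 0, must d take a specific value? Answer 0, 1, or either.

1

w7 = w4 ⊼ w6 must be 0, so both w4 = 1 and w6 = 1.
w4 = w3 ∧ a must be 1, so both w3 = 1 and a = 1.
w6 = w5 ⊕ w3 must be 1, so w5 and w3 differ.
Every assignment with w7 = 0 has d = 1; there are 1 such assignment(s).
  a=1, b=1, c=1, d=1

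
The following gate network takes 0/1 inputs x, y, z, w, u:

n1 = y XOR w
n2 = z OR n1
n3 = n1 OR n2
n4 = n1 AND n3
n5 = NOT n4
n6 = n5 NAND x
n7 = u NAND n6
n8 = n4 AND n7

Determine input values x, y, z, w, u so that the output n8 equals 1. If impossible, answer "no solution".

x=1, y=0, z=1, w=1, u=0

Check with x=1, y=0, z=1, w=1, u=0:
n1 = y XOR w = 0 XOR 1 = 1
n2 = z OR n1 = 1 OR 1 = 1
n3 = n1 OR n2 = 1 OR 1 = 1
n4 = n1 AND n3 = 1 AND 1 = 1
n5 = NOT n4 = NOT 1 = 0
n6 = n5 NAND x = 0 NAND 1 = 1
n7 = u NAND n6 = 0 NAND 1 = 1
n8 = n4 AND n7 = 1 AND 1 = 1
So n8 = 1 as required.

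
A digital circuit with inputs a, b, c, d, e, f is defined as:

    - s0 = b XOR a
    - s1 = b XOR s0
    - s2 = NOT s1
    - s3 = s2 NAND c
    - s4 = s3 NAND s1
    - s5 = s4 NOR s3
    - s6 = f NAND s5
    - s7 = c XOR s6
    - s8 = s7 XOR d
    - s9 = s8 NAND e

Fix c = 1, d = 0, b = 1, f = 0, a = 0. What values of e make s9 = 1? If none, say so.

s9 = s8 NAND e must be 1, so at least one of s8, e is 0.
Check with c = 1, d = 0, b = 1, f = 0, a = 0 and e=0:
s0 = b XOR a = 1 XOR 0 = 1
s1 = b XOR s0 = 1 XOR 1 = 0
s2 = NOT s1 = NOT 0 = 1
s3 = s2 NAND c = 1 NAND 1 = 0
s4 = s3 NAND s1 = 0 NAND 0 = 1
s5 = s4 NOR s3 = 1 NOR 0 = 0
s6 = f NAND s5 = 0 NAND 0 = 1
s7 = c XOR s6 = 1 XOR 1 = 0
s8 = s7 XOR d = 0 XOR 0 = 0
s9 = s8 NAND e = 0 NAND 0 = 1
So s9 = 1.

e=0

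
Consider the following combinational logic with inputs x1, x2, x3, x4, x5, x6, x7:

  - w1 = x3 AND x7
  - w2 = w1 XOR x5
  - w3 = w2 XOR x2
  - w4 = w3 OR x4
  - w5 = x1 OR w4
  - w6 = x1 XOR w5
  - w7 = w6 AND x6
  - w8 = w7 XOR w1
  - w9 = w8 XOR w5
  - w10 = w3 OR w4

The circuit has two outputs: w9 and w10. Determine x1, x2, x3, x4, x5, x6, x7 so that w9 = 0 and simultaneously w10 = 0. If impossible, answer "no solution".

x1=0, x2=1, x3=1, x4=0, x5=1, x6=1, x7=0

Check with x1=0, x2=1, x3=1, x4=0, x5=1, x6=1, x7=0:
w1 = x3 AND x7 = 1 AND 0 = 0
w2 = w1 XOR x5 = 0 XOR 1 = 1
w3 = w2 XOR x2 = 1 XOR 1 = 0
w4 = w3 OR x4 = 0 OR 0 = 0
w5 = x1 OR w4 = 0 OR 0 = 0
w6 = x1 XOR w5 = 0 XOR 0 = 0
w7 = w6 AND x6 = 0 AND 1 = 0
w8 = w7 XOR w1 = 0 XOR 0 = 0
w9 = w8 XOR w5 = 0 XOR 0 = 0
w10 = w3 OR w4 = 0 OR 0 = 0
So w9 = 0 and w10 = 0.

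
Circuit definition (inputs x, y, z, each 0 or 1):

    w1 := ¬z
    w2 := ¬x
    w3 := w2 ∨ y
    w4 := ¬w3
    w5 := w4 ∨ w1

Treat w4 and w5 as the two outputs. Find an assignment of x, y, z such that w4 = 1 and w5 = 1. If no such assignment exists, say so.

Check with x=1, y=0, z=1:
w1 = ¬z = ¬1 = 0
w2 = ¬x = ¬1 = 0
w3 = w2 ∨ y = 0 ∨ 0 = 0
w4 = ¬w3 = ¬0 = 1
w5 = w4 ∨ w1 = 1 ∨ 0 = 1
So w4 = 1 and w5 = 1.

x=1, y=0, z=1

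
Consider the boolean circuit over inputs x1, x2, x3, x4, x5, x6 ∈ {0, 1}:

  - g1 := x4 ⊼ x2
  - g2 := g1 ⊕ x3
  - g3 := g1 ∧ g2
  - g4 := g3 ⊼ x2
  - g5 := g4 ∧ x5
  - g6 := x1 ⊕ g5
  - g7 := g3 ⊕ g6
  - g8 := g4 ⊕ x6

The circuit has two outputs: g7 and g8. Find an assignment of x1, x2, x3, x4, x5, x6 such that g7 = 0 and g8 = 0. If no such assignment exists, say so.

x1=0, x2=0, x3=1, x4=0, x5=0, x6=1

Check with x1=0, x2=0, x3=1, x4=0, x5=0, x6=1:
g1 = x4 ⊼ x2 = 0 ⊼ 0 = 1
g2 = g1 ⊕ x3 = 1 ⊕ 1 = 0
g3 = g1 ∧ g2 = 1 ∧ 0 = 0
g4 = g3 ⊼ x2 = 0 ⊼ 0 = 1
g5 = g4 ∧ x5 = 1 ∧ 0 = 0
g6 = x1 ⊕ g5 = 0 ⊕ 0 = 0
g7 = g3 ⊕ g6 = 0 ⊕ 0 = 0
g8 = g4 ⊕ x6 = 1 ⊕ 1 = 0
So g7 = 0 and g8 = 0.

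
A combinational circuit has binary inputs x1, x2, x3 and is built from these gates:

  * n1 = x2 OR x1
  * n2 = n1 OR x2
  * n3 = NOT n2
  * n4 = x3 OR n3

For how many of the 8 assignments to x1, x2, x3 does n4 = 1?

5

n4 = x3 OR n3 must be 1, so at least one of x3, n3 is 1.
Satisfying assignments:
  x1=0, x2=0, x3=0
  x1=0, x2=0, x3=1
  x1=0, x2=1, x3=1
  x1=1, x2=0, x3=1
  x1=1, x2=1, x3=1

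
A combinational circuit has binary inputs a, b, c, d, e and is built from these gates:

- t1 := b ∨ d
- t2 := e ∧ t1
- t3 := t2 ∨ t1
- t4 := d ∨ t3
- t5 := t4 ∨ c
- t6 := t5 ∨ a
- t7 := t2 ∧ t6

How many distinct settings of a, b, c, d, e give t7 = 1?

t7 = t2 ∧ t6 must be 1, so both t2 = 1 and t6 = 1.
t2 = e ∧ t1 must be 1, so both e = 1 and t1 = 1.
t6 = t5 ∨ a must be 1, so at least one of t5, a is 1.
Enumerating the 32 input combinations, 12 give t7 = 1 and 20 give t7 = 0.

12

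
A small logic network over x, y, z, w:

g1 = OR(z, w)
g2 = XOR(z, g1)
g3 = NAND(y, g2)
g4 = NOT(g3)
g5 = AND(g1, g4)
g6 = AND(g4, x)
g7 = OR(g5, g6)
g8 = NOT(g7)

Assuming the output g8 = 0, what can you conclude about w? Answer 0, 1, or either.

g8 = NOT(g7) must be 0, so g7 = 1.
g7 = OR(g5, g6) must be 1, so at least one of g5, g6 is 1.
Every assignment with g8 = 0 has w = 1; there are 2 such assignment(s).
  x=0, y=1, z=0, w=1
  x=1, y=1, z=0, w=1

1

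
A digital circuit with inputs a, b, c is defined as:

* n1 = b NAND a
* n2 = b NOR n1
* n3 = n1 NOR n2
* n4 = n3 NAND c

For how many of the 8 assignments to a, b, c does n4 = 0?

n4 = n3 NAND c must be 0, so both n3 = 1 and c = 1.
Satisfying assignments:
  a=1, b=1, c=1

1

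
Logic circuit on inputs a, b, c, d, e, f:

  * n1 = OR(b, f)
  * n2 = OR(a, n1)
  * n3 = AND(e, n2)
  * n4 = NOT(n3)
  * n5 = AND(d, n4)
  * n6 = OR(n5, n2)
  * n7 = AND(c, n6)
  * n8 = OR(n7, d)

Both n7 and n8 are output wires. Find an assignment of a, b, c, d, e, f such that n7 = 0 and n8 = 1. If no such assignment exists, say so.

a=1, b=0, c=0, d=1, e=0, f=0

Check with a=1, b=0, c=0, d=1, e=0, f=0:
n1 = OR(b, f) = OR(0, 0) = 0
n2 = OR(a, n1) = OR(1, 0) = 1
n3 = AND(e, n2) = AND(0, 1) = 0
n4 = NOT(n3) = NOT 0 = 1
n5 = AND(d, n4) = AND(1, 1) = 1
n6 = OR(n5, n2) = OR(1, 1) = 1
n7 = AND(c, n6) = AND(0, 1) = 0
n8 = OR(n7, d) = OR(0, 1) = 1
So n7 = 0 and n8 = 1.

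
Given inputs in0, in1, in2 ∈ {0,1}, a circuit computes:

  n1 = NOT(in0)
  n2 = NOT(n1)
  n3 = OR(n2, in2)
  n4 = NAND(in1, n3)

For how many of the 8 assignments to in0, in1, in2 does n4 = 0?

3

n4 = NAND(in1, n3) must be 0, so both in1 = 1 and n3 = 1.
Satisfying assignments:
  in0=0, in1=1, in2=1
  in0=1, in1=1, in2=0
  in0=1, in1=1, in2=1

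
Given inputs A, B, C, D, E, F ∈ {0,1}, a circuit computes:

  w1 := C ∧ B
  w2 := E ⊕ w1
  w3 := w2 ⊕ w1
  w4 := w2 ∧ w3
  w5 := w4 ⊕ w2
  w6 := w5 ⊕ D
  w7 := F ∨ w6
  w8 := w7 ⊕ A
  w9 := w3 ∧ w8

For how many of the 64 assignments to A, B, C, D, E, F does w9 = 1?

w9 = w3 ∧ w8 must be 1, so both w3 = 1 and w8 = 1.
w3 = w2 ⊕ w1 must be 1, so w2 and w1 differ.
Enumerating the 64 input combinations, 16 give w9 = 1 and 48 give w9 = 0.

16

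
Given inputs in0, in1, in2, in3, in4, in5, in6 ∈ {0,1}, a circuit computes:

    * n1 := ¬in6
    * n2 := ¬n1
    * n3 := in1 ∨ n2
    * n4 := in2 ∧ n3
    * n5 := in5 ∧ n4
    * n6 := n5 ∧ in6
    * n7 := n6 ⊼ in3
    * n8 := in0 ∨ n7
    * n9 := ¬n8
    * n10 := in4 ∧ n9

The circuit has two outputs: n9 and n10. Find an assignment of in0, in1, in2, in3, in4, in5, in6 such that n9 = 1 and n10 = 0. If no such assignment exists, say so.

Check with in0=0 in1=0 in2=1 in3=1 in4=0 in5=1 in6=1:
n1 = ¬in6 = ¬1 = 0
n2 = ¬n1 = ¬0 = 1
n3 = in1 ∨ n2 = 0 ∨ 1 = 1
n4 = in2 ∧ n3 = 1 ∧ 1 = 1
n5 = in5 ∧ n4 = 1 ∧ 1 = 1
n6 = n5 ∧ in6 = 1 ∧ 1 = 1
n7 = n6 ⊼ in3 = 1 ⊼ 1 = 0
n8 = in0 ∨ n7 = 0 ∨ 0 = 0
n9 = ¬n8 = ¬0 = 1
n10 = in4 ∧ n9 = 0 ∧ 1 = 0
So n9 = 1 and n10 = 0.

in0=0 in1=0 in2=1 in3=1 in4=0 in5=1 in6=1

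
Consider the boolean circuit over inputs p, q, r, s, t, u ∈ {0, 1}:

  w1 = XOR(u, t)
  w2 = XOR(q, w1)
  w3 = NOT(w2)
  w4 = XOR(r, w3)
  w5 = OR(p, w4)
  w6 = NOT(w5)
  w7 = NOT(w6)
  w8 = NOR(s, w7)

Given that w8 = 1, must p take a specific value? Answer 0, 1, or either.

0

w8 = NOR(s, w7) must be 1, so both s = 0 and w7 = 0.
w7 = NOT(w6) must be 0, so w6 = 1.
Every assignment with w8 = 1 has p = 0; there are 8 such assignment(s).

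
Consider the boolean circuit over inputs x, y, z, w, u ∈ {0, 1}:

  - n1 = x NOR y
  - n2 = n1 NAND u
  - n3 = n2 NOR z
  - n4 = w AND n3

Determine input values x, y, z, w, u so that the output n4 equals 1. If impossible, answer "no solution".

x=0 y=0 z=0 w=1 u=1

n4 = w AND n3 must be 1, so both w = 1 and n3 = 1.
n3 = n2 NOR z must be 1, so both n2 = 0 and z = 0.
Check with x=0 y=0 z=0 w=1 u=1:
n1 = x NOR y = 0 NOR 0 = 1
n2 = n1 NAND u = 1 NAND 1 = 0
n3 = n2 NOR z = 0 NOR 0 = 1
n4 = w AND n3 = 1 AND 1 = 1
So n4 = 1 as required.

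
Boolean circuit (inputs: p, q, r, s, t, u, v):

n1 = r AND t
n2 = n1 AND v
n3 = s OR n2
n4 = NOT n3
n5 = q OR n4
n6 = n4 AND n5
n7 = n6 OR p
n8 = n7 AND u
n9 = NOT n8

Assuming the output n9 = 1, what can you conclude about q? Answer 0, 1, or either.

either

Both values of q occur among assignments with n9 = 1:
  q=0: p=0, q=0, r=0, s=0, t=0, u=0, v=0
  q=1: p=0, q=1, r=0, s=0, t=0, u=0, v=0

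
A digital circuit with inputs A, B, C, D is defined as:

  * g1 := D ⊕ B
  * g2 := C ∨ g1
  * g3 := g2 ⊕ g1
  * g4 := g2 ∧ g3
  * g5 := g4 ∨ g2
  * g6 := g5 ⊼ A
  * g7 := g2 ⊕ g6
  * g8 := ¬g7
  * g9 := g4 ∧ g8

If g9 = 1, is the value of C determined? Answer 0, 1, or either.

g9 = g4 ∧ g8 must be 1, so both g4 = 1 and g8 = 1.
g4 = g2 ∧ g3 must be 1, so both g2 = 1 and g3 = 1.
Every assignment with g9 = 1 has C = 1; there are 2 such assignment(s).
  A=0, B=0, C=1, D=0
  A=0, B=1, C=1, D=1

1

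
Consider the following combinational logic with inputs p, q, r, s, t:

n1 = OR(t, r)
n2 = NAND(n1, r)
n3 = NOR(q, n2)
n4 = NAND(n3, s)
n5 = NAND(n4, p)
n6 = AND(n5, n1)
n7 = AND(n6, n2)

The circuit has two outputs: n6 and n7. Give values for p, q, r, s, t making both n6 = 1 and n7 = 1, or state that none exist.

p=0, q=0, r=0, s=0, t=1

Check with p=0, q=0, r=0, s=0, t=1:
n1 = OR(t, r) = OR(1, 0) = 1
n2 = NAND(n1, r) = NAND(1, 0) = 1
n3 = NOR(q, n2) = NOR(0, 1) = 0
n4 = NAND(n3, s) = NAND(0, 0) = 1
n5 = NAND(n4, p) = NAND(1, 0) = 1
n6 = AND(n5, n1) = AND(1, 1) = 1
n7 = AND(n6, n2) = AND(1, 1) = 1
So n6 = 1 and n7 = 1.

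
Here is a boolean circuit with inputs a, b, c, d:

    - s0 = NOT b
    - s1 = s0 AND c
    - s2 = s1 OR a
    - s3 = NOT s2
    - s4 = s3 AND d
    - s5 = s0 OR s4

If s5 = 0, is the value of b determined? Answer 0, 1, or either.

1

s5 = s0 OR s4 must be 0, so both s0 = 0 and s4 = 0.
s0 = NOT b must be 0, so b = 1.
s4 = s3 AND d must be 0, so at least one of s3, d is 0.
Every assignment with s5 = 0 has b = 1; there are 6 such assignment(s).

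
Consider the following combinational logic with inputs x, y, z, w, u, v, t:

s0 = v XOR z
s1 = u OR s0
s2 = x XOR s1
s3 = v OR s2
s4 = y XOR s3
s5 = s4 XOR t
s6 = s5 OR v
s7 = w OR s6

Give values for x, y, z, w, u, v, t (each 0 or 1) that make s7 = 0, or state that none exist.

x=0, y=0, z=1, w=0, u=1, v=0, t=1

s7 = w OR s6 must be 0, so both w = 0 and s6 = 0.
s6 = s5 OR v must be 0, so both s5 = 0 and v = 0.
Check with x=0, y=0, z=1, w=0, u=1, v=0, t=1:
s0 = v XOR z = 0 XOR 1 = 1
s1 = u OR s0 = 1 OR 1 = 1
s2 = x XOR s1 = 0 XOR 1 = 1
s3 = v OR s2 = 0 OR 1 = 1
s4 = y XOR s3 = 0 XOR 1 = 1
s5 = s4 XOR t = 1 XOR 1 = 0
s6 = s5 OR v = 0 OR 0 = 0
s7 = w OR s6 = 0 OR 0 = 0
So s7 = 0 as required.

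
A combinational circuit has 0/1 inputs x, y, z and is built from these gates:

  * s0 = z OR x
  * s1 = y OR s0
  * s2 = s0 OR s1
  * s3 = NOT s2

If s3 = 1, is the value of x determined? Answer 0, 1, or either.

0

s3 = NOT s2 must be 1, so s2 = 0.
Every assignment with s3 = 1 has x = 0; there are 1 such assignment(s).
  x=0, y=0, z=0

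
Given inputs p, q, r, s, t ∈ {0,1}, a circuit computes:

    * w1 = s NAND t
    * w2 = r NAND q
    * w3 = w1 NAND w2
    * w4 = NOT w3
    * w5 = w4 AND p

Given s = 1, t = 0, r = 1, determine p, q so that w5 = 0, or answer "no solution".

p=0, q=1

w5 = w4 AND p must be 0, so at least one of w4, p is 0.
Check with s = 1, t = 0, r = 1 and p=0, q=1:
w1 = s NAND t = 1 NAND 0 = 1
w2 = r NAND q = 1 NAND 1 = 0
w3 = w1 NAND w2 = 1 NAND 0 = 1
w4 = NOT w3 = NOT 1 = 0
w5 = w4 AND p = 0 AND 0 = 0
So w5 = 0.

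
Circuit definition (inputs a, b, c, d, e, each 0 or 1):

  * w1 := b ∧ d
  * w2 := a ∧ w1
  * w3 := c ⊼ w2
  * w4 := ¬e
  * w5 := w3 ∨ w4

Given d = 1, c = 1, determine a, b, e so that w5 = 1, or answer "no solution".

w5 = w3 ∨ w4 must be 1, so at least one of w3, w4 is 1.
Check with d = 1, c = 1 and a=0, b=1, e=0:
w1 = b ∧ d = 1 ∧ 1 = 1
w2 = a ∧ w1 = 0 ∧ 1 = 0
w3 = c ⊼ w2 = 1 ⊼ 0 = 1
w4 = ¬e = ¬0 = 1
w5 = w3 ∨ w4 = 1 ∨ 1 = 1
So w5 = 1.

a=0 b=1 e=0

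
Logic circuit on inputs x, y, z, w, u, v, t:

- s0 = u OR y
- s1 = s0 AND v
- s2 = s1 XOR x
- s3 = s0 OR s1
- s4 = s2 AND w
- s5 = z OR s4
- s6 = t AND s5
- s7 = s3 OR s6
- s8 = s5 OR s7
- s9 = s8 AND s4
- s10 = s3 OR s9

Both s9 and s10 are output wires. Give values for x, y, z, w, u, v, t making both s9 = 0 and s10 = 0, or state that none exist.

x=1 y=0 z=1 w=0 u=0 v=0 t=1

Check with x=1 y=0 z=1 w=0 u=0 v=0 t=1:
s0 = u OR y = 0 OR 0 = 0
s1 = s0 AND v = 0 AND 0 = 0
s2 = s1 XOR x = 0 XOR 1 = 1
s3 = s0 OR s1 = 0 OR 0 = 0
s4 = s2 AND w = 1 AND 0 = 0
s5 = z OR s4 = 1 OR 0 = 1
s6 = t AND s5 = 1 AND 1 = 1
s7 = s3 OR s6 = 0 OR 1 = 1
s8 = s5 OR s7 = 1 OR 1 = 1
s9 = s8 AND s4 = 1 AND 0 = 0
s10 = s3 OR s9 = 0 OR 0 = 0
So s9 = 0 and s10 = 0.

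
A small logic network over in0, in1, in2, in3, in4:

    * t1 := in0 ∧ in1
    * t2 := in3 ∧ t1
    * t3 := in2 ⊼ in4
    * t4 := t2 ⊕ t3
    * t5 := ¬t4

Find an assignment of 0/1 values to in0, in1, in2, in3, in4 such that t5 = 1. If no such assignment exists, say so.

in0=1 in1=1 in2=0 in3=1 in4=1

t5 = ¬t4 must be 1, so t4 = 0.
Check with in0=1 in1=1 in2=0 in3=1 in4=1:
t1 = in0 ∧ in1 = 1 ∧ 1 = 1
t2 = in3 ∧ t1 = 1 ∧ 1 = 1
t3 = in2 ⊼ in4 = 0 ⊼ 1 = 1
t4 = t2 ⊕ t3 = 1 ⊕ 1 = 0
t5 = ¬t4 = ¬0 = 1
So t5 = 1 as required.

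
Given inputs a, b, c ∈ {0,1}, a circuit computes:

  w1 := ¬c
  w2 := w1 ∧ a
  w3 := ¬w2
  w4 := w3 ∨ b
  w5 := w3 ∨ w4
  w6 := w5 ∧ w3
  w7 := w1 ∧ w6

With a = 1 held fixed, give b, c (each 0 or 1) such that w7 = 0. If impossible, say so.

b=1 c=1

w7 = w1 ∧ w6 must be 0, so at least one of w1, w6 is 0.
Check with a = 1 and b=1, c=1:
w1 = ¬c = ¬1 = 0
w2 = w1 ∧ a = 0 ∧ 1 = 0
w3 = ¬w2 = ¬0 = 1
w4 = w3 ∨ b = 1 ∨ 1 = 1
w5 = w3 ∨ w4 = 1 ∨ 1 = 1
w6 = w5 ∧ w3 = 1 ∧ 1 = 1
w7 = w1 ∧ w6 = 0 ∧ 1 = 0
So w7 = 0.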